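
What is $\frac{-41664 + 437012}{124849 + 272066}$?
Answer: $\frac{395348}{396915} \approx 0.99605$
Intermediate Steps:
$\frac{-41664 + 437012}{124849 + 272066} = \frac{395348}{396915}$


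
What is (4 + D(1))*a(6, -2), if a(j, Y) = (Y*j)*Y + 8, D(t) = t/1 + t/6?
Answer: 496/3 ≈ 165.33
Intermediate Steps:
D(t) = 7*t/6 (D(t) = t*1 + t*(⅙) = t + t/6 = 7*t/6)
a(j, Y) = 8 + j*Y² (a(j, Y) = j*Y² + 8 = 8 + j*Y²)
(4 + D(1))*a(6, -2) = (4 + (7/6)*1)*(8 + 6*(-2)²) = (4 + 7/6)*(8 + 6*4) = 31*(8 + 24)/6 = (31/6)*32 = 496/3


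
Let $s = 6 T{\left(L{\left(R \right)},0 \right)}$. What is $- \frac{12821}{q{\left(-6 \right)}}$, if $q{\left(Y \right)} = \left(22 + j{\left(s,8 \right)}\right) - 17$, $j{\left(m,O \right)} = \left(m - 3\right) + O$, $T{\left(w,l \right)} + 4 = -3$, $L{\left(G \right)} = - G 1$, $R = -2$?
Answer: $\frac{12821}{32} \approx 400.66$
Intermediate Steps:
$L{\left(G \right)} = - G$
$T{\left(w,l \right)} = -7$ ($T{\left(w,l \right)} = -4 - 3 = -7$)
$s = -42$ ($s = 6 \left(-7\right) = -42$)
$j{\left(m,O \right)} = -3 + O + m$ ($j{\left(m,O \right)} = \left(-3 + m\right) + O = -3 + O + m$)
$q{\left(Y \right)} = -32$ ($q{\left(Y \right)} = \left(22 - 37\right) - 17 = -15 - 17 = -32$)
$- \frac{12821}{q{\left(-6 \right)}} = - \frac{12821}{-32} = \left(-12821\right) \left(- \frac{1}{32}\right) = \frac{12821}{32}$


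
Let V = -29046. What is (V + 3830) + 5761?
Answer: -19455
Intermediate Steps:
(V + 3830) + 5761 = (-29046 + 3830) + 5761 = -25216 + 5761 = -19455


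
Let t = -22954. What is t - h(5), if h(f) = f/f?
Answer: -22955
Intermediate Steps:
h(f) = 1
t - h(5) = -22954 - 1*1 = -22954 - 1 = -22955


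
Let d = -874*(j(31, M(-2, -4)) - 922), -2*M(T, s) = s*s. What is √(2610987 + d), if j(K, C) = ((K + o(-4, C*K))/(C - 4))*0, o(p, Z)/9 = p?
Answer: √3416815 ≈ 1848.5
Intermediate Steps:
o(p, Z) = 9*p
M(T, s) = -s²/2 (M(T, s) = -s*s/2 = -s²/2)
j(K, C) = 0 (j(K, C) = ((K + 9*(-4))/(C - 4))*0 = ((K - 36)/(-4 + C))*0 = ((-36 + K)/(-4 + C))*0 = 0)
d = 805828 (d = -874*(0 - 922) = -874*(-922) = 805828)
√(2610987 + d) = √(2610987 + 805828) = √3416815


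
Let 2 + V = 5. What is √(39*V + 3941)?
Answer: √4058 ≈ 63.702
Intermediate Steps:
V = 3 (V = -2 + 5 = 3)
√(39*V + 3941) = √(39*3 + 3941) = √(117 + 3941) = √4058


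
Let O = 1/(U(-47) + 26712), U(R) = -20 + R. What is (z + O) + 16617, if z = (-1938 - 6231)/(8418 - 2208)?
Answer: 183288115057/11031030 ≈ 16616.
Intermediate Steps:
O = 1/26645 (O = 1/((-20 - 47) + 26712) = 1/(-67 + 26712) = 1/26645 ≈ 3.7530e-5)
z = -2723/2070 (z = -8169/6210 = -8169*1/6210 = -2723/2070 ≈ -1.3155)
(z + O) + 16617 = (-2723/2070 + 1/26645) + 16617 = -14510453/11031030 + 16617 = 183288115057/11031030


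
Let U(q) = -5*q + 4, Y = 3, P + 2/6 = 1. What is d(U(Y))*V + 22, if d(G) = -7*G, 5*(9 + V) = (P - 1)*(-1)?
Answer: -9988/15 ≈ -665.87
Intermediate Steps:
P = ⅔ (P = -⅓ + 1 = ⅔ ≈ 0.66667)
U(q) = 4 - 5*q
V = -134/15 (V = -9 + ((⅔ - 1)*(-1))/5 = -9 + (-⅓*(-1))/5 = -9 + (⅕)*(⅓) = -9 + 1/15 = -134/15 ≈ -8.9333)
d(U(Y))*V + 22 = -7*(4 - 5*3)*(-134/15) + 22 = -7*(4 - 15)*(-134/15) + 22 = -7*(-11)*(-134/15) + 22 = 77*(-134/15) + 22 = -10318/15 + 22 = -9988/15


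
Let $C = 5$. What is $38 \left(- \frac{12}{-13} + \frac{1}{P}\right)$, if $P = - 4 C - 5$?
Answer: $\frac{10906}{325} \approx 33.557$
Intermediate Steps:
$P = -25$ ($P = \left(-4\right) 5 - 5 = -20 - 5 = -25$)
$38 \left(- \frac{12}{-13} + \frac{1}{P}\right) = 38 \left(- \frac{12}{-13} + \frac{1}{-25}\right) = 38 \left(\left(-12\right) \left(- \frac{1}{13}\right) - \frac{1}{25}\right) = 38 \left(\frac{12}{13} - \frac{1}{25}\right) = 38 \cdot \frac{287}{325} = \frac{10906}{325}$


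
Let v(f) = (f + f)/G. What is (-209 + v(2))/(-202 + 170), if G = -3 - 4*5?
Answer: 4811/736 ≈ 6.5367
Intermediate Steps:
G = -23 (G = -3 - 20 = -23)
v(f) = -2*f/23 (v(f) = (f + f)/(-23) = (2*f)*(-1/23) = -2*f/23)
(-209 + v(2))/(-202 + 170) = (-209 - 2/23*2)/(-202 + 170) = (-209 - 4/23)/(-32) = -4811/23*(-1/32) = 4811/736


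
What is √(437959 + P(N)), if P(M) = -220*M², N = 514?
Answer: I*√57685161 ≈ 7595.1*I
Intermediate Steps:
√(437959 + P(N)) = √(437959 - 220*514²) = √(437959 - 220*264196) = √(437959 - 58123120) = √(-57685161) = I*√57685161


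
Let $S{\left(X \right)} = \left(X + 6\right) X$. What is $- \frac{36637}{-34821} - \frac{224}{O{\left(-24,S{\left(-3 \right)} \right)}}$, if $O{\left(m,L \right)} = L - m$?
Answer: $- \frac{2416783}{174105} \approx -13.881$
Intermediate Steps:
$S{\left(X \right)} = X \left(6 + X\right)$ ($S{\left(X \right)} = \left(6 + X\right) X = X \left(6 + X\right)$)
$- \frac{36637}{-34821} - \frac{224}{O{\left(-24,S{\left(-3 \right)} \right)}} = - \frac{36637}{-34821} - \frac{224}{- 3 \left(6 - 3\right) - -24} = \left(-36637\right) \left(- \frac{1}{34821}\right) - \frac{224}{\left(-3\right) 3 + 24} = \frac{36637}{34821} - \frac{224}{-9 + 24} = \frac{36637}{34821} - \frac{224}{15} = - \frac{2416783}{174105}$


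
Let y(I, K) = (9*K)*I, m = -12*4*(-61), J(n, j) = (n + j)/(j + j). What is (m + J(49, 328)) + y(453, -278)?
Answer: -741593191/656 ≈ -1.1305e+6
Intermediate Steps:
J(n, j) = (j + n)/(2*j) (J(n, j) = (j + n)/((2*j)) = (j + n)*(1/(2*j)) = (j + n)/(2*j))
m = 2928 (m = -48*(-61) = 2928)
y(I, K) = 9*I*K
(m + J(49, 328)) + y(453, -278) = (2928 + (½)*(328 + 49)/328) + 9*453*(-278) = (2928 + (½)*(1/328)*377) - 1133406 = (2928 + 377/656) - 1133406 = 1921145/656 - 1133406 = -741593191/656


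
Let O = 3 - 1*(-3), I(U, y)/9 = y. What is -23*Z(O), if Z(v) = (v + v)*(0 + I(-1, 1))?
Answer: -2484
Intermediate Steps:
I(U, y) = 9*y
O = 6 (O = 3 + 3 = 6)
Z(v) = 18*v (Z(v) = (v + v)*(0 + 9*1) = (2*v)*(0 + 9) = (2*v)*9 = 18*v)
-23*Z(O) = -414*6 = -23*108 = -2484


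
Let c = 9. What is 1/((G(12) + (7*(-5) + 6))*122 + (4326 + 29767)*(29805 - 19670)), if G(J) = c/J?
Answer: 2/691058217 ≈ 2.8941e-9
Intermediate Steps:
G(J) = 9/J
1/((G(12) + (7*(-5) + 6))*122 + (4326 + 29767)*(29805 - 19670)) = 1/((9/12 + (7*(-5) + 6))*122 + (4326 + 29767)*(29805 - 19670)) = 1/((9*(1/12) + (-35 + 6))*122 + 34093*10135) = 1/((¾ - 29)*122 + 345532555) = 1/(-113/4*122 + 345532555) = 1/(-6893/2 + 345532555) = 1/(691058217/2) = 2/691058217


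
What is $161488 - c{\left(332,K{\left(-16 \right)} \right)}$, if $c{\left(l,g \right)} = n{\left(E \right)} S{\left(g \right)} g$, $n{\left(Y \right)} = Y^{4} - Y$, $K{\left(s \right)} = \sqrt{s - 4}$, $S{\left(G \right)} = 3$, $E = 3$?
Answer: $161488 - 468 i \sqrt{5} \approx 1.6149 \cdot 10^{5} - 1046.5 i$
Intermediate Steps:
$K{\left(s \right)} = \sqrt{-4 + s}$
$c{\left(l,g \right)} = 234 g$ ($c{\left(l,g \right)} = \left(3^{4} - 3\right) 3 g = \left(81 - 3\right) 3 g = 78 \cdot 3 g = 234 g$)
$161488 - c{\left(332,K{\left(-16 \right)} \right)} = 161488 - 234 \sqrt{-4 - 16} = 161488 - 234 \sqrt{-20} = 161488 - 234 \cdot 2 i \sqrt{5} = 161488 - 468 i \sqrt{5}$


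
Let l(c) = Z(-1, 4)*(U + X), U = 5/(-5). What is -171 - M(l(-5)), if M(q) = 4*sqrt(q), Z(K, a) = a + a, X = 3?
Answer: -187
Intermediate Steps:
U = -1 (U = 5*(-1/5) = -1)
Z(K, a) = 2*a
l(c) = 16 (l(c) = (2*4)*(-1 + 3) = 8*2 = 16)
-171 - M(l(-5)) = -171 - 4*sqrt(16) = -171 - 4*4 = -171 - 1*16 = -171 - 16 = -187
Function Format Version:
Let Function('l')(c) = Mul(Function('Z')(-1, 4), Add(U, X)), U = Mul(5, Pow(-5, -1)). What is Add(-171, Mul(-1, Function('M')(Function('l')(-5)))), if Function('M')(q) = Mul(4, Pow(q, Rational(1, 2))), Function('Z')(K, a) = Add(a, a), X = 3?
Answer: -187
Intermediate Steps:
U = -1 (U = Mul(5, Rational(-1, 5)) = -1)
Function('Z')(K, a) = Mul(2, a)
Function('l')(c) = 16 (Function('l')(c) = Mul(Mul(2, 4), Add(-1, 3)) = Mul(8, 2) = 16)
Add(-171, Mul(-1, Function('M')(Function('l')(-5)))) = Add(-171, Mul(-1, Mul(4, Pow(16, Rational(1, 2))))) = Add(-171, Mul(-1, Mul(4, 4))) = Add(-171, Mul(-1, 16)) = Add(-171, -16) = -187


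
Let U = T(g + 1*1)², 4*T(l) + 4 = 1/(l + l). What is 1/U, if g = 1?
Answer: 256/225 ≈ 1.1378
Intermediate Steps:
T(l) = -1 + 1/(8*l) (T(l) = -1 + 1/(4*(l + l)) = -1 + 1/(4*((2*l))) = -1 + (1/(2*l))/4 = -1 + 1/(8*l))
U = 225/256 (U = ((⅛ - (1 + 1*1))/(1 + 1*1))² = ((⅛ - (1 + 1))/(1 + 1))² = ((⅛ - 1*2)/2)² = ((⅛ - 2)/2)² = ((½)*(-15/8))² = (-15/16)² = 225/256 ≈ 0.87891)
1/U = 1/(225/256) = 256/225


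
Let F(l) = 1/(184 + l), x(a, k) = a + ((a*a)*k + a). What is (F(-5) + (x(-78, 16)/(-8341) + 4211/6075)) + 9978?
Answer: 90403227785554/9070211925 ≈ 9967.0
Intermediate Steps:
x(a, k) = 2*a + k*a² (x(a, k) = a + (a²*k + a) = a + (k*a² + a) = a + (a + k*a²) = 2*a + k*a²)
(F(-5) + (x(-78, 16)/(-8341) + 4211/6075)) + 9978 = (1/(184 - 5) + (-78*(2 - 78*16)/(-8341) + 4211/6075)) + 9978 = (1/179 + (-78*(2 - 1248)*(-1/8341) + 4211*(1/6075))) + 9978 = (1/179 + (-78*(-1246)*(-1/8341) + 4211/6075)) + 9978 = (1/179 + (97188*(-1/8341) + 4211/6075)) + 9978 = (1/179 + (-97188/8341 + 4211/6075)) + 9978 = (1/179 - 555293149/50671575) + 9978 = -99346802096/9070211925 + 9978 = 90403227785554/9070211925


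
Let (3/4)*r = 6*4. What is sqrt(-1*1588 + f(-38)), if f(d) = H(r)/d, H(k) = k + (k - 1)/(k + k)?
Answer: I*sqrt(146835610)/304 ≈ 39.86*I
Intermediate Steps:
r = 32 (r = 4*(6*4)/3 = (4/3)*24 = 32)
H(k) = k + (-1 + k)/(2*k) (H(k) = k + (-1 + k)/((2*k)) = k + (-1 + k)*(1/(2*k)) = k + (-1 + k)/(2*k))
f(d) = 2079/(64*d) (f(d) = (1/2 + 32 - 1/2/32)/d = (1/2 + 32 - 1/2*1/32)/d = (1/2 + 32 - 1/64)/d = 2079/(64*d))
sqrt(-1*1588 + f(-38)) = sqrt(-1*1588 + (2079/64)/(-38)) = sqrt(-1588 + (2079/64)*(-1/38)) = sqrt(-1588 - 2079/2432) = sqrt(-3864095/2432) = I*sqrt(146835610)/304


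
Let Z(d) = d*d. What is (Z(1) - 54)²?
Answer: 2809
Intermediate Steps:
Z(d) = d²
(Z(1) - 54)² = (1² - 54)² = (1 - 54)² = (-53)² = 2809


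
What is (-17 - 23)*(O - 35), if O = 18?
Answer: 680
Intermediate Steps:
(-17 - 23)*(O - 35) = (-17 - 23)*(18 - 35) = -40*(-17) = 680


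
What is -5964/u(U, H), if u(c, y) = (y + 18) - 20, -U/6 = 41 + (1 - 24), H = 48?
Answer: -2982/23 ≈ -129.65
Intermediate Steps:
U = -108 (U = -6*(41 + (1 - 24)) = -6*(41 - 23) = -6*18 = -108)
u(c, y) = -2 + y (u(c, y) = (18 + y) - 20 = -2 + y)
-5964/u(U, H) = -5964/(-2 + 48) = -5964/46 = -5964*1/46 = -2982/23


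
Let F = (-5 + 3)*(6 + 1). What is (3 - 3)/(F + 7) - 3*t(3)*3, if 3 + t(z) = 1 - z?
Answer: 45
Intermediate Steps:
F = -14 (F = -2*7 = -14)
t(z) = -2 - z (t(z) = -3 + (1 - z) = -2 - z)
(3 - 3)/(F + 7) - 3*t(3)*3 = (3 - 3)/(-14 + 7) - 3*(-2 - 1*3)*3 = 0/(-7) - 3*(-2 - 3)*3 = 0*(-⅐) - 3*(-5*3) = 0 - (-45) = 0 - 3*(-15) = 0 + 45 = 45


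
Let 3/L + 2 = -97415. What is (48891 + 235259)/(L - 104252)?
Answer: -27681040550/10155917087 ≈ -2.7256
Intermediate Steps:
L = -3/97417 (L = 3/(-2 - 97415) = 3/(-97417) = 3*(-1/97417) = -3/97417 ≈ -3.0795e-5)
(48891 + 235259)/(L - 104252) = (48891 + 235259)/(-3/97417 - 104252) = 284150/(-10155917087/97417) = 284150*(-97417/10155917087) = -27681040550/10155917087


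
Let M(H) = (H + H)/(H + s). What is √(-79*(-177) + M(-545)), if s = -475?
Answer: 5*√5819610/102 ≈ 118.25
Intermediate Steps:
M(H) = 2*H/(-475 + H) (M(H) = (H + H)/(H - 475) = (2*H)/(-475 + H) = 2*H/(-475 + H))
√(-79*(-177) + M(-545)) = √(-79*(-177) + 2*(-545)/(-475 - 545)) = √(13983 + 2*(-545)/(-1020)) = √(13983 + 2*(-545)*(-1/1020)) = √(13983 + 109/102) = √(1426375/102) = 5*√5819610/102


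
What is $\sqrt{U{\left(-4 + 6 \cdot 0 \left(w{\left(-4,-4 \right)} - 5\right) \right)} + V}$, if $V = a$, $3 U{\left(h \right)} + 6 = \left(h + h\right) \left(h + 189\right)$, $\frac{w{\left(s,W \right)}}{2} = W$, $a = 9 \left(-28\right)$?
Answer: $\frac{i \sqrt{6726}}{3} \approx 27.337 i$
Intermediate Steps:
$a = -252$
$w{\left(s,W \right)} = 2 W$
$U{\left(h \right)} = -2 + \frac{2 h \left(189 + h\right)}{3}$ ($U{\left(h \right)} = -2 + \frac{\left(h + h\right) \left(h + 189\right)}{3} = -2 + \frac{2 h \left(189 + h\right)}{3}$)
$V = -252$
$\sqrt{U{\left(-4 + 6 \cdot 0 \left(w{\left(-4,-4 \right)} - 5\right) \right)} + V} = \sqrt{\left(-2 + 126 \left(-4 + 6 \cdot 0 \left(2 \left(-4\right) - 5\right)\right) + \frac{2 \left(-4 + 6 \cdot 0 \left(2 \left(-4\right) - 5\right)\right)^{2}}{3}\right) - 252} = \sqrt{\left(-2 + 126 \left(-4 + 6 \cdot 0 \left(-8 - 5\right)\right) + \frac{2 \left(-4 + 6 \cdot 0 \left(-8 - 5\right)\right)^{2}}{3}\right) - 252} = \sqrt{\left(-2 + 126 \left(-4 + 6 \cdot 0 \left(-13\right)\right) + \frac{2 \left(-4 + 6 \cdot 0 \left(-13\right)\right)^{2}}{3}\right) - 252} = \sqrt{\left(-2 + 126 \left(-4 + 6 \cdot 0\right) + \frac{2 \left(-4 + 6 \cdot 0\right)^{2}}{3}\right) - 252} = \sqrt{\left(-2 + 126 \left(-4 + 0\right) + \frac{2 \left(-4 + 0\right)^{2}}{3}\right) - 252} = \sqrt{\left(-2 + 126 \left(-4\right) + \frac{2 \left(-4\right)^{2}}{3}\right) - 252} = \sqrt{\left(-2 - 504 + \frac{2}{3} \cdot 16\right) - 252} = \sqrt{\left(-2 - 504 + \frac{32}{3}\right) - 252} = \sqrt{- \frac{1486}{3} - 252} = \sqrt{- \frac{2242}{3}} = \frac{i \sqrt{6726}}{3}$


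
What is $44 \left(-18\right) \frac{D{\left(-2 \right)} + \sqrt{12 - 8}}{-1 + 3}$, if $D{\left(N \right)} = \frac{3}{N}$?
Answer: $-198$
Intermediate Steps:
$44 \left(-18\right) \frac{D{\left(-2 \right)} + \sqrt{12 - 8}}{-1 + 3} = 44 \left(-18\right) \frac{\frac{3}{-2} + \sqrt{12 - 8}}{-1 + 3} = - 792 \frac{3 \left(- \frac{1}{2}\right) + \sqrt{4}}{2} = - 792 \left(- \frac{3}{2} + 2\right) \frac{1}{2} = - 792 \cdot \frac{1}{2} \cdot \frac{1}{2} = \left(-792\right) \frac{1}{4} = -198$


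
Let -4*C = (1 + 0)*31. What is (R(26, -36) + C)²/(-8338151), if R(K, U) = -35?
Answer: -29241/133410416 ≈ -0.00021918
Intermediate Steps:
C = -31/4 (C = -(1 + 0)*31/4 = -31/4 ≈ -7.7500)
(R(26, -36) + C)²/(-8338151) = (-35 - 31/4)²/(-8338151) = (-171/4)²*(-1/8338151) = (29241/16)*(-1/8338151) = -29241/133410416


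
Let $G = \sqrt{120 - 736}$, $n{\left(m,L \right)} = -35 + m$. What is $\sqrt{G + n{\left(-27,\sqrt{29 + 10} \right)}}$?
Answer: $\sqrt{-62 + 2 i \sqrt{154}} \approx 1.5465 + 8.0244 i$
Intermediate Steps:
$G = 2 i \sqrt{154}$ ($G = \sqrt{120 - 736} = \sqrt{-616} = 2 i \sqrt{154} \approx 24.819 i$)
$\sqrt{G + n{\left(-27,\sqrt{29 + 10} \right)}} = \sqrt{2 i \sqrt{154} - 62} = \sqrt{-62 + 2 i \sqrt{154}}$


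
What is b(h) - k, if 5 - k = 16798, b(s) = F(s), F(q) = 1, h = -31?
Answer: 16794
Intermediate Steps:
b(s) = 1
k = -16793 (k = 5 - 1*16798 = 5 - 16798 = -16793)
b(h) - k = 1 - 1*(-16793) = 1 + 16793 = 16794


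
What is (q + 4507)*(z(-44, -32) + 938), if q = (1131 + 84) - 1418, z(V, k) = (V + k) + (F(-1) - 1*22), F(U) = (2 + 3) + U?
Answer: 3632576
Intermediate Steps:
F(U) = 5 + U
z(V, k) = -18 + V + k (z(V, k) = (V + k) + ((5 - 1) - 1*22) = (V + k) + (4 - 22) = (V + k) - 18 = -18 + V + k)
q = -203 (q = 1215 - 1418 = -203)
(q + 4507)*(z(-44, -32) + 938) = (-203 + 4507)*((-18 - 44 - 32) + 938) = 4304*(-94 + 938) = 4304*844 = 3632576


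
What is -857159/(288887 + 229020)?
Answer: -857159/517907 ≈ -1.6550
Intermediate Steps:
-857159/(288887 + 229020) = -857159/517907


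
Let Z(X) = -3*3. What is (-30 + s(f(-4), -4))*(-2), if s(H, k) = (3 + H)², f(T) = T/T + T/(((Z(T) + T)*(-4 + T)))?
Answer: 9671/338 ≈ 28.612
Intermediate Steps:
Z(X) = -9
f(T) = 1 + T/((-9 + T)*(-4 + T)) (f(T) = T/T + T/(((-9 + T)*(-4 + T))) = 1 + T*(1/((-9 + T)*(-4 + T))) = 1 + T/((-9 + T)*(-4 + T)))
(-30 + s(f(-4), -4))*(-2) = (-30 + (3 + (36 + (-4)² - 12*(-4))/(36 + (-4)² - 13*(-4)))²)*(-2) = (-30 + (3 + (36 + 16 + 48)/(36 + 16 + 52))²)*(-2) = (-30 + (3 + 100/104)²)*(-2) = (-30 + (3 + (1/104)*100)²)*(-2) = (-30 + (3 + 25/26)²)*(-2) = (-30 + (103/26)²)*(-2) = (-30 + 10609/676)*(-2) = -9671/676*(-2) = 9671/338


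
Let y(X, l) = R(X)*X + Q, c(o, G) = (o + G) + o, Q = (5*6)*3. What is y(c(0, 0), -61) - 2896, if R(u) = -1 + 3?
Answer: -2806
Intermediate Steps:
Q = 90 (Q = 30*3 = 90)
c(o, G) = G + 2*o (c(o, G) = (G + o) + o = G + 2*o)
R(u) = 2
y(X, l) = 90 + 2*X (y(X, l) = 2*X + 90 = 90 + 2*X)
y(c(0, 0), -61) - 2896 = (90 + 2*(0 + 2*0)) - 2896 = (90 + 2*(0 + 0)) - 2896 = (90 + 2*0) - 2896 = (90 + 0) - 2896 = 90 - 2896 = -2806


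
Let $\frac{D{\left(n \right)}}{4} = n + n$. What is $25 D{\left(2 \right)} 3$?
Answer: $1200$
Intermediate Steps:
$D{\left(n \right)} = 8 n$ ($D{\left(n \right)} = 4 \left(n + n\right) = 4 \cdot 2 n = 8 n$)
$25 D{\left(2 \right)} 3 = 25 \cdot 8 \cdot 2 \cdot 3 = 25 \cdot 16 \cdot 3 = 400 \cdot 3 = 1200$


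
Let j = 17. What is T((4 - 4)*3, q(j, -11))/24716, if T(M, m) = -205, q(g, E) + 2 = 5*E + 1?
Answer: -205/24716 ≈ -0.0082942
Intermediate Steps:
q(g, E) = -1 + 5*E (q(g, E) = -2 + (5*E + 1) = -2 + (1 + 5*E) = -1 + 5*E)
T((4 - 4)*3, q(j, -11))/24716 = -205/24716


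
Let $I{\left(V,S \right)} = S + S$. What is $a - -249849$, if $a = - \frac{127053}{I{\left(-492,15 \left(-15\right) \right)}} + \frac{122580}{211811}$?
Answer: $\frac{2649034591837}{10590550} \approx 2.5013 \cdot 10^{5}$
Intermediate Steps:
$I{\left(V,S \right)} = 2 S$
$a = \frac{2996264887}{10590550}$ ($a = - \frac{127053}{2 \cdot 15 \left(-15\right)} + \frac{122580}{211811} = - \frac{127053}{2 \left(-225\right)} + 122580 \cdot \frac{1}{211811} = - \frac{127053}{-450} + \frac{122580}{211811} = \left(-127053\right) \left(- \frac{1}{450}\right) + \frac{122580}{211811} = \frac{14117}{50} + \frac{122580}{211811} = \frac{2996264887}{10590550} \approx 282.92$)
$a - -249849 = \frac{2996264887}{10590550} - -249849 = \frac{2996264887}{10590550} + 249849 = \frac{2649034591837}{10590550}$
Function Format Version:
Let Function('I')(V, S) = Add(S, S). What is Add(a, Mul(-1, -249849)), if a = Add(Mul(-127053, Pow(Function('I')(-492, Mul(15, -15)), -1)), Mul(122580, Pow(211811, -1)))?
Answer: Rational(2649034591837, 10590550) ≈ 2.5013e+5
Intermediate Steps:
Function('I')(V, S) = Mul(2, S)
a = Rational(2996264887, 10590550) (a = Add(Mul(-127053, Pow(Mul(2, Mul(15, -15)), -1)), Mul(122580, Pow(211811, -1))) = Add(Mul(-127053, Pow(Mul(2, -225), -1)), Mul(122580, Rational(1, 211811))) = Add(Mul(-127053, Pow(-450, -1)), Rational(122580, 211811)) = Add(Mul(-127053, Rational(-1, 450)), Rational(122580, 211811)) = Add(Rational(14117, 50), Rational(122580, 211811)) = Rational(2996264887, 10590550) ≈ 282.92)
Add(a, Mul(-1, -249849)) = Add(Rational(2996264887, 10590550), Mul(-1, -249849)) = Add(Rational(2996264887, 10590550), 249849) = Rational(2649034591837, 10590550)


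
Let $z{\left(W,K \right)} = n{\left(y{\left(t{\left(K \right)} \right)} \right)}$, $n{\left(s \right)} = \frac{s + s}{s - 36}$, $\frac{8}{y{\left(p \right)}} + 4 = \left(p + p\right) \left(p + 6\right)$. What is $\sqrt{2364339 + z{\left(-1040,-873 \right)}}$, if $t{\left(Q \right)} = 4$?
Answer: $\frac{\sqrt{274927702577}}{341} \approx 1537.6$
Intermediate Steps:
$y{\left(p \right)} = \frac{8}{-4 + 2 p \left(6 + p\right)}$ ($y{\left(p \right)} = \frac{8}{-4 + \left(p + p\right) \left(p + 6\right)} = \frac{8}{-4 + 2 p \left(6 + p\right)}$)
$n{\left(s \right)} = \frac{2 s}{-36 + s}$
$z{\left(W,K \right)} = - \frac{2}{341}$ ($z{\left(W,K \right)} = \frac{2 \frac{4}{-2 + 4^{2} + 6 \cdot 4}}{-36 + \frac{4}{-2 + 4^{2} + 6 \cdot 4}} = \frac{2 \frac{4}{-2 + 16 + 24}}{-36 + \frac{4}{-2 + 16 + 24}} = \frac{2 \cdot \frac{4}{38}}{-36 + \frac{4}{38}} = \frac{2 \cdot 4 \cdot \frac{1}{38}}{-36 + 4 \cdot \frac{1}{38}} = 2 \cdot \frac{2}{19} \frac{1}{-36 + \frac{2}{19}} = 2 \cdot \frac{2}{19} \frac{1}{- \frac{682}{19}} = 2 \cdot \frac{2}{19} \left(- \frac{19}{682}\right) = - \frac{2}{341}$)
$\sqrt{2364339 + z{\left(-1040,-873 \right)}} = \sqrt{2364339 - \frac{2}{341}} = \sqrt{\frac{806239597}{341}} = \frac{\sqrt{274927702577}}{341}$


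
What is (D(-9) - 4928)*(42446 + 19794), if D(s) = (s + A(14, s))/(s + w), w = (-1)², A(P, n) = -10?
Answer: -306570900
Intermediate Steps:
w = 1
D(s) = (-10 + s)/(1 + s) (D(s) = (s - 10)/(s + 1) = (-10 + s)/(1 + s))
(D(-9) - 4928)*(42446 + 19794) = ((-10 - 9)/(1 - 9) - 4928)*(42446 + 19794) = (-19/(-8) - 4928)*62240 = (-⅛*(-19) - 4928)*62240 = (19/8 - 4928)*62240 = -39405/8*62240 = -306570900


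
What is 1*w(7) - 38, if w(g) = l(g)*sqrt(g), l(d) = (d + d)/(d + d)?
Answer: -38 + sqrt(7) ≈ -35.354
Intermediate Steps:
l(d) = 1 (l(d) = (2*d)/((2*d)) = (2*d)*(1/(2*d)) = 1)
w(g) = sqrt(g) (w(g) = 1*sqrt(g) = sqrt(g))
1*w(7) - 38 = 1*sqrt(7) - 38 = sqrt(7) - 38 = -38 + sqrt(7)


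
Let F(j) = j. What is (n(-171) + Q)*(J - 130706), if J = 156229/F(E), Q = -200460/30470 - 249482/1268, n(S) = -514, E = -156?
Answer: 28471902637792495/301360488 ≈ 9.4478e+7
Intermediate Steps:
Q = -392794991/1931798 (Q = -200460*1/30470 - 249482*1/1268 = -20046/3047 - 124741/634 = -392794991/1931798 ≈ -203.33)
J = -156229/156 (J = 156229/(-156) = 156229*(-1/156) = -156229/156 ≈ -1001.5)
(n(-171) + Q)*(J - 130706) = (-514 - 392794991/1931798)*(-156229/156 - 130706) = -1385739163/1931798*(-20546365/156) = 28471902637792495/301360488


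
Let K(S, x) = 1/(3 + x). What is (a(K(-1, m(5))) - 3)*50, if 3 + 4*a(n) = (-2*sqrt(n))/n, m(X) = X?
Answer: -375/2 - 50*sqrt(2) ≈ -258.21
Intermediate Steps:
a(n) = -3/4 - 1/(2*sqrt(n)) (a(n) = -3/4 + ((-2*sqrt(n))/n)/4 = -3/4 + (-2/sqrt(n))/4 = -3/4 - 1/(2*sqrt(n)))
(a(K(-1, m(5))) - 3)*50 = ((-3/4 - sqrt(3 + 5)/2) - 3)*50 = ((-3/4 - 2*sqrt(2)/2) - 3)*50 = ((-3/4 - sqrt(2)) - 3)*50 = (-15/4 - sqrt(2))*50 = -375/2 - 50*sqrt(2)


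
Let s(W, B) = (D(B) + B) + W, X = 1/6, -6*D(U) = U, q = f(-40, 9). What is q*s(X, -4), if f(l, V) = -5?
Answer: 95/6 ≈ 15.833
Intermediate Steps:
q = -5
D(U) = -U/6
X = ⅙ ≈ 0.16667
s(W, B) = W + 5*B/6 (s(W, B) = (-B/6 + B) + W = 5*B/6 + W = W + 5*B/6)
q*s(X, -4) = -5*(⅙ + (⅚)*(-4)) = -5*(⅙ - 10/3) = -5*(-19/6) = 95/6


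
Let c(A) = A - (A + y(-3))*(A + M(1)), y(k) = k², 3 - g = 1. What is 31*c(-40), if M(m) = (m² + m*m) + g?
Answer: -35836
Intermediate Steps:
g = 2 (g = 3 - 1*1 = 3 - 1 = 2)
M(m) = 2 + 2*m² (M(m) = (m² + m*m) + 2 = (m² + m²) + 2 = 2*m² + 2 = 2 + 2*m²)
c(A) = A - (4 + A)*(9 + A) (c(A) = A - (A + (-3)²)*(A + (2 + 2*1²)) = A - (A + 9)*(A + (2 + 2*1)) = A - (9 + A)*(A + (2 + 2)) = A - (9 + A)*(A + 4) = A - (9 + A)*(4 + A) = A - (4 + A)*(9 + A))
31*c(-40) = 31*(-36 - 1*(-40)² - 12*(-40)) = 31*(-36 - 1*1600 + 480) = 31*(-36 - 1600 + 480) = 31*(-1156) = -35836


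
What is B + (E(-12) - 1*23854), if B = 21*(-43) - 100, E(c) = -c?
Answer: -24845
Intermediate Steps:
B = -1003 (B = -903 - 100 = -1003)
B + (E(-12) - 1*23854) = -1003 + (-1*(-12) - 1*23854) = -1003 + (12 - 23854) = -1003 - 23842 = -24845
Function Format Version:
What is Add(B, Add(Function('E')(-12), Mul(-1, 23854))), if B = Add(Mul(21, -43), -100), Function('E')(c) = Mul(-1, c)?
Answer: -24845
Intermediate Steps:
B = -1003 (B = Add(-903, -100) = -1003)
Add(B, Add(Function('E')(-12), Mul(-1, 23854))) = Add(-1003, Add(Mul(-1, -12), Mul(-1, 23854))) = Add(-1003, Add(12, -23854)) = Add(-1003, -23842) = -24845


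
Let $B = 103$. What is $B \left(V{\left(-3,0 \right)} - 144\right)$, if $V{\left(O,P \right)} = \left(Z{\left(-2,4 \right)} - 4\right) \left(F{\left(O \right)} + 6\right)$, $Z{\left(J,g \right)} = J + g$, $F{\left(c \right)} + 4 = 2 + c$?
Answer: $-15038$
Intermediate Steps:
$F{\left(c \right)} = -2 + c$ ($F{\left(c \right)} = -4 + \left(2 + c\right) = -2 + c$)
$V{\left(O,P \right)} = -8 - 2 O$ ($V{\left(O,P \right)} = \left(\left(-2 + 4\right) - 4\right) \left(\left(-2 + O\right) + 6\right) = \left(2 - 4\right) \left(4 + O\right) = - 2 \left(4 + O\right) = -8 - 2 O$)
$B \left(V{\left(-3,0 \right)} - 144\right) = 103 \left(\left(-8 - -6\right) - 144\right) = 103 \left(\left(-8 + 6\right) - 144\right) = 103 \left(-2 - 144\right) = 103 \left(-146\right) = -15038$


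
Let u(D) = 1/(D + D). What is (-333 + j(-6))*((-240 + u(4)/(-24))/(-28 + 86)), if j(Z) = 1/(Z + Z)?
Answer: 6351233/4608 ≈ 1378.3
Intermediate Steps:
j(Z) = 1/(2*Z)
u(D) = 1/(2*D)
(-333 + j(-6))*((-240 + u(4)/(-24))/(-28 + 86)) = (-333 + (1/2)/(-6))*((-240 + ((1/2)/4)/(-24))/(-28 + 86)) = (-333 + (1/2)*(-1/6))*((-240 + ((1/2)*(1/4))*(-1/24))/58) = (-333 - 1/12)*((-240 + (1/8)*(-1/24))*(1/58)) = -3997*(-240 - 1/192)/(12*58) = -(-184185757)/(2304*58) = -3997/12*(-1589/384) = 6351233/4608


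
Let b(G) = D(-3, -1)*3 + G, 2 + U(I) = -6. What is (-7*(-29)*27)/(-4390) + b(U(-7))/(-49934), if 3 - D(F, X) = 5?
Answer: -136813397/109605130 ≈ -1.2482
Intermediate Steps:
U(I) = -8 (U(I) = -2 - 6 = -8)
D(F, X) = -2 (D(F, X) = 3 - 1*5 = 3 - 5 = -2)
b(G) = -6 + G (b(G) = -2*3 + G = -6 + G)
(-7*(-29)*27)/(-4390) + b(U(-7))/(-49934) = (-7*(-29)*27)/(-4390) + (-6 - 8)/(-49934) = (203*27)*(-1/4390) - 14*(-1/49934) = 5481*(-1/4390) + 7/24967 = -5481/4390 + 7/24967 = -136813397/109605130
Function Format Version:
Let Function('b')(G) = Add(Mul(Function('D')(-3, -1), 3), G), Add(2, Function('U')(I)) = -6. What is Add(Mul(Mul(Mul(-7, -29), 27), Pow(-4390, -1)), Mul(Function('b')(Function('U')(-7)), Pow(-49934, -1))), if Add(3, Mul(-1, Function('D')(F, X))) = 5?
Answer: Rational(-136813397, 109605130) ≈ -1.2482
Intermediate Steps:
Function('U')(I) = -8 (Function('U')(I) = Add(-2, -6) = -8)
Function('D')(F, X) = -2 (Function('D')(F, X) = Add(3, Mul(-1, 5)) = Add(3, -5) = -2)
Function('b')(G) = Add(-6, G) (Function('b')(G) = Add(Mul(-2, 3), G) = Add(-6, G))
Add(Mul(Mul(Mul(-7, -29), 27), Pow(-4390, -1)), Mul(Function('b')(Function('U')(-7)), Pow(-49934, -1))) = Add(Mul(Mul(Mul(-7, -29), 27), Pow(-4390, -1)), Mul(Add(-6, -8), Pow(-49934, -1))) = Add(Mul(Mul(203, 27), Rational(-1, 4390)), Mul(-14, Rational(-1, 49934))) = Add(Mul(5481, Rational(-1, 4390)), Rational(7, 24967)) = Add(Rational(-5481, 4390), Rational(7, 24967)) = Rational(-136813397, 109605130)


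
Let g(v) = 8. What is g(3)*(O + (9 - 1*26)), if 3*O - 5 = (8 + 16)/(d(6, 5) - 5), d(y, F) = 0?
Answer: -2032/15 ≈ -135.47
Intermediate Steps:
O = 1/15 (O = 5/3 + ((8 + 16)/(0 - 5))/3 = 5/3 + (24/(-5))/3 = 5/3 + (24*(-⅕))/3 = 5/3 + (⅓)*(-24/5) = 5/3 - 8/5 = 1/15 ≈ 0.066667)
g(3)*(O + (9 - 1*26)) = 8*(1/15 + (9 - 1*26)) = 8*(1/15 + (9 - 26)) = 8*(1/15 - 17) = 8*(-254/15) = -2032/15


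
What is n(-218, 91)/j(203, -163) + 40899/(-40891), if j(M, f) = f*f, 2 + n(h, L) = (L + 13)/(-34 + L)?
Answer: -61939204177/61926679803 ≈ -1.0002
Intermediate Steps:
n(h, L) = -2 + (13 + L)/(-34 + L) (n(h, L) = -2 + (L + 13)/(-34 + L) = -2 + (13 + L)/(-34 + L))
j(M, f) = f²
n(-218, 91)/j(203, -163) + 40899/(-40891) = ((81 - 1*91)/(-34 + 91))/((-163)²) + 40899/(-40891) = ((81 - 91)/57)/26569 + 40899*(-1/40891) = ((1/57)*(-10))*(1/26569) - 40899/40891 = -10/57*1/26569 - 40899/40891 = -10/1514433 - 40899/40891 = -61939204177/61926679803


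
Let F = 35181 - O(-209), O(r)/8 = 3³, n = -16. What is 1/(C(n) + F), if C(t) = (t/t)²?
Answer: 1/34966 ≈ 2.8599e-5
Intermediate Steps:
C(t) = 1 (C(t) = 1² = 1)
O(r) = 216 (O(r) = 8*3³ = 8*27 = 216)
F = 34965 (F = 35181 - 1*216 = 35181 - 216 = 34965)
1/(C(n) + F) = 1/(1 + 34965) = 1/34966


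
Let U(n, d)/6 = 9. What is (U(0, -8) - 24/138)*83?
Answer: 102754/23 ≈ 4467.6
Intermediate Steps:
U(n, d) = 54 (U(n, d) = 6*9 = 54)
(U(0, -8) - 24/138)*83 = (54 - 24/138)*83 = (54 - 24*1/138)*83 = (54 - 4/23)*83 = (1238/23)*83 = 102754/23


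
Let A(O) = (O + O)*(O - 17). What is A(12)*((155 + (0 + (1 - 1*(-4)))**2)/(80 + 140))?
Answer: -1080/11 ≈ -98.182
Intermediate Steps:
A(O) = 2*O*(-17 + O) (A(O) = (2*O)*(-17 + O) = 2*O*(-17 + O))
A(12)*((155 + (0 + (1 - 1*(-4)))**2)/(80 + 140)) = (2*12*(-17 + 12))*((155 + (0 + (1 - 1*(-4)))**2)/(80 + 140)) = (2*12*(-5))*((155 + (0 + (1 + 4))**2)/220) = -120*(155 + (0 + 5)**2)/220 = -120*(155 + 5**2)/220 = -120*(155 + 25)/220 = -21600/220 = -120*9/11 = -1080/11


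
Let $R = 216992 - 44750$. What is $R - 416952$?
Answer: $-244710$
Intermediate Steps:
$R = 172242$ ($R = 216992 - 44750 = 172242$)
$R - 416952 = 172242 - 416952 = -244710$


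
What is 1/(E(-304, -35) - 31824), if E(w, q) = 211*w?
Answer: -1/95968 ≈ -1.0420e-5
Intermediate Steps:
1/(E(-304, -35) - 31824) = 1/(211*(-304) - 31824) = 1/(-64144 - 31824) = 1/(-95968) = -1/95968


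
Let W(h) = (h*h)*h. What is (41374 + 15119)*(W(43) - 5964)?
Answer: 4154664699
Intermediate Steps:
W(h) = h³ (W(h) = h²*h = h³)
(41374 + 15119)*(W(43) - 5964) = (41374 + 15119)*(43³ - 5964) = 56493*(79507 - 5964) = 56493*73543 = 4154664699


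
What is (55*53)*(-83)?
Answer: -241945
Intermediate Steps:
(55*53)*(-83) = 2915*(-83) = -241945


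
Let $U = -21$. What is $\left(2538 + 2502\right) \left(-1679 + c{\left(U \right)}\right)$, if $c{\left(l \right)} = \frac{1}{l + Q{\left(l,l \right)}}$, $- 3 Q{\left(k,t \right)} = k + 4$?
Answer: $- \frac{194637240}{23} \approx -8.4625 \cdot 10^{6}$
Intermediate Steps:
$Q{\left(k,t \right)} = - \frac{4}{3} - \frac{k}{3}$ ($Q{\left(k,t \right)} = - \frac{k + 4}{3} = - \frac{4 + k}{3} = - \frac{4}{3} - \frac{k}{3}$)
$c{\left(l \right)} = \frac{1}{- \frac{4}{3} + \frac{2 l}{3}}$ ($c{\left(l \right)} = \frac{1}{l - \left(\frac{4}{3} + \frac{l}{3}\right)} = \frac{1}{- \frac{4}{3} + \frac{2 l}{3}}$)
$\left(2538 + 2502\right) \left(-1679 + c{\left(U \right)}\right) = \left(2538 + 2502\right) \left(-1679 + \frac{3}{2 \left(-2 - 21\right)}\right) = 5040 \left(-1679 + \frac{3}{2 \left(-23\right)}\right) = 5040 \left(-1679 + \frac{3}{2} \left(- \frac{1}{23}\right)\right) = 5040 \left(-1679 - \frac{3}{46}\right) = 5040 \left(- \frac{77237}{46}\right) = - \frac{194637240}{23}$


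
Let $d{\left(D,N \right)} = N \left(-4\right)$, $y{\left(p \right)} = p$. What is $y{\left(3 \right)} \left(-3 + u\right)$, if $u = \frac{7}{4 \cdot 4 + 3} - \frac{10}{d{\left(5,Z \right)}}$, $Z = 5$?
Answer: $- \frac{243}{38} \approx -6.3947$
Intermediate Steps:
$d{\left(D,N \right)} = - 4 N$
$u = \frac{33}{38}$ ($u = \frac{7}{4 \cdot 4 + 3} - \frac{10}{\left(-4\right) 5} = \frac{7}{16 + 3} - \frac{10}{-20} = \frac{7}{19} - - \frac{1}{2} = 7 \cdot \frac{1}{19} + \frac{1}{2} = \frac{7}{19} + \frac{1}{2} = \frac{33}{38} \approx 0.86842$)
$y{\left(3 \right)} \left(-3 + u\right) = 3 \left(-3 + \frac{33}{38}\right) = 3 \left(- \frac{81}{38}\right) = - \frac{243}{38}$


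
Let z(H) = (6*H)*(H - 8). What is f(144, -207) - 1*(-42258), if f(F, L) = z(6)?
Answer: 42186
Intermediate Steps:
z(H) = 6*H*(-8 + H) (z(H) = (6*H)*(-8 + H) = 6*H*(-8 + H))
f(F, L) = -72 (f(F, L) = 6*6*(-8 + 6) = 6*6*(-2) = -72)
f(144, -207) - 1*(-42258) = -72 - 1*(-42258) = -72 + 42258 = 42186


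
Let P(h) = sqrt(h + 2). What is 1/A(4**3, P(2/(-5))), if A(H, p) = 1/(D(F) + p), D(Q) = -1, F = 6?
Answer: -1 + 2*sqrt(10)/5 ≈ 0.26491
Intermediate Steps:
P(h) = sqrt(2 + h)
A(H, p) = 1/(-1 + p)
1/A(4**3, P(2/(-5))) = 1/(1/(-1 + sqrt(2 + 2/(-5)))) = 1/(1/(-1 + sqrt(2 + 2*(-1/5)))) = 1/(1/(-1 + sqrt(2 - 2/5))) = 1/(1/(-1 + sqrt(8/5))) = 1/(1/(-1 + 2*sqrt(10)/5)) = -1 + 2*sqrt(10)/5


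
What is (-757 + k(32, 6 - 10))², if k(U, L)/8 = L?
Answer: 622521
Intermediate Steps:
k(U, L) = 8*L
(-757 + k(32, 6 - 10))² = (-757 + 8*(6 - 10))² = (-757 + 8*(-4))² = (-757 - 32)² = (-789)² = 622521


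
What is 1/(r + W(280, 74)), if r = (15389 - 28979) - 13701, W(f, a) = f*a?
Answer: -1/6571 ≈ -0.00015218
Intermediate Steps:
W(f, a) = a*f
r = -27291 (r = -13590 - 13701 = -27291)
1/(r + W(280, 74)) = 1/(-27291 + 74*280) = 1/(-27291 + 20720) = 1/(-6571) = -1/6571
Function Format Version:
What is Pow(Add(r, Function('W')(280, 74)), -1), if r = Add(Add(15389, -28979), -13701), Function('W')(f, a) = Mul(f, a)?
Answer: Rational(-1, 6571) ≈ -0.00015218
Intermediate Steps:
Function('W')(f, a) = Mul(a, f)
r = -27291 (r = Add(-13590, -13701) = -27291)
Pow(Add(r, Function('W')(280, 74)), -1) = Pow(Add(-27291, Mul(74, 280)), -1) = Pow(Add(-27291, 20720), -1) = Pow(-6571, -1) = Rational(-1, 6571)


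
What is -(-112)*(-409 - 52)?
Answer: -51632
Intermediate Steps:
-(-112)*(-409 - 52) = -(-112)*(-461) = -1*51632 = -51632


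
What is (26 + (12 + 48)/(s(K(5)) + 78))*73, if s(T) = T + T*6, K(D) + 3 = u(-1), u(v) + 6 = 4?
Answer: 85994/43 ≈ 1999.9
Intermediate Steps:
u(v) = -2 (u(v) = -6 + 4 = -2)
K(D) = -5 (K(D) = -3 - 2 = -5)
s(T) = 7*T (s(T) = T + 6*T = 7*T)
(26 + (12 + 48)/(s(K(5)) + 78))*73 = (26 + (12 + 48)/(7*(-5) + 78))*73 = (26 + 60/(-35 + 78))*73 = (26 + 60/43)*73 = (1178/43)*73 = 85994/43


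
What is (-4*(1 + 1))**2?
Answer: 64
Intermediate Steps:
(-4*(1 + 1))**2 = (-4*2)**2 = (-8)**2 = 64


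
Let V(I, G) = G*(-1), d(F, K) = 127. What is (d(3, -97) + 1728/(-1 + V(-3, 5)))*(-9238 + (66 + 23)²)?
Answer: 212037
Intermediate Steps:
V(I, G) = -G
(d(3, -97) + 1728/(-1 + V(-3, 5)))*(-9238 + (66 + 23)²) = (127 + 1728/(-1 - 1*5))*(-9238 + (66 + 23)²) = (127 + 1728/(-1 - 5))*(-9238 + 89²) = (127 + 1728/(-6))*(-9238 + 7921) = (127 + 1728*(-⅙))*(-1317) = (127 - 288)*(-1317) = -161*(-1317) = 212037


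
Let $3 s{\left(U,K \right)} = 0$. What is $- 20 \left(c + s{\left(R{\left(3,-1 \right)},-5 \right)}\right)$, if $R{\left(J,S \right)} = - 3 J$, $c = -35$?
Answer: $700$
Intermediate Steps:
$s{\left(U,K \right)} = 0$ ($s{\left(U,K \right)} = \frac{1}{3} \cdot 0 = 0$)
$- 20 \left(c + s{\left(R{\left(3,-1 \right)},-5 \right)}\right) = - 20 \left(-35 + 0\right) = \left(-20\right) \left(-35\right) = 700$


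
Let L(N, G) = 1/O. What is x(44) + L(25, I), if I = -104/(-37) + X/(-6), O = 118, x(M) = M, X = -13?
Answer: 5193/118 ≈ 44.008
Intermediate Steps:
I = 1105/222 (I = -104/(-37) - 13/(-6) = -104*(-1/37) - 13*(-1/6) = 104/37 + 13/6 = 1105/222 ≈ 4.9775)
L(N, G) = 1/118
x(44) + L(25, I) = 44 + 1/118 = 5193/118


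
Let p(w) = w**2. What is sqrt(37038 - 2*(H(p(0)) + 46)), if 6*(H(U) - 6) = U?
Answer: sqrt(36934) ≈ 192.18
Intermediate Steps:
H(U) = 6 + U/6
sqrt(37038 - 2*(H(p(0)) + 46)) = sqrt(37038 - 2*((6 + (1/6)*0**2) + 46)) = sqrt(37038 - 2*((6 + (1/6)*0) + 46)) = sqrt(37038 - 2*((6 + 0) + 46)) = sqrt(37038 - 2*(6 + 46)) = sqrt(37038 - 2*52) = sqrt(37038 - 104) = sqrt(36934)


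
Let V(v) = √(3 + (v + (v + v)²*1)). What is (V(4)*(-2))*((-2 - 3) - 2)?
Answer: 14*√71 ≈ 117.97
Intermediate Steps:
V(v) = √(3 + v + 4*v²) (V(v) = √(3 + (v + (2*v)²*1)) = √(3 + (v + (4*v²)*1)) = √(3 + (v + 4*v²)) = √(3 + v + 4*v²))
(V(4)*(-2))*((-2 - 3) - 2) = (√(3 + 4 + 4*4²)*(-2))*((-2 - 3) - 2) = (√(3 + 4 + 4*16)*(-2))*(-5 - 2) = (√(3 + 4 + 64)*(-2))*(-7) = (√71*(-2))*(-7) = -2*√71*(-7) = 14*√71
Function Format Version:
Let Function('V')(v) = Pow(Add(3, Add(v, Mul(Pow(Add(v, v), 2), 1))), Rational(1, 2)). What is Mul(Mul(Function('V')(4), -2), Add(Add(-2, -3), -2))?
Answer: Mul(14, Pow(71, Rational(1, 2))) ≈ 117.97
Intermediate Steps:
Function('V')(v) = Pow(Add(3, v, Mul(4, Pow(v, 2))), Rational(1, 2)) (Function('V')(v) = Pow(Add(3, Add(v, Mul(Pow(Mul(2, v), 2), 1))), Rational(1, 2)) = Pow(Add(3, Add(v, Mul(Mul(4, Pow(v, 2)), 1))), Rational(1, 2)) = Pow(Add(3, Add(v, Mul(4, Pow(v, 2)))), Rational(1, 2)) = Pow(Add(3, v, Mul(4, Pow(v, 2))), Rational(1, 2)))
Mul(Mul(Function('V')(4), -2), Add(Add(-2, -3), -2)) = Mul(Mul(Pow(Add(3, 4, Mul(4, Pow(4, 2))), Rational(1, 2)), -2), Add(Add(-2, -3), -2)) = Mul(Mul(Pow(Add(3, 4, Mul(4, 16)), Rational(1, 2)), -2), Add(-5, -2)) = Mul(Mul(Pow(Add(3, 4, 64), Rational(1, 2)), -2), -7) = Mul(Mul(Pow(71, Rational(1, 2)), -2), -7) = Mul(Mul(-2, Pow(71, Rational(1, 2))), -7) = Mul(14, Pow(71, Rational(1, 2)))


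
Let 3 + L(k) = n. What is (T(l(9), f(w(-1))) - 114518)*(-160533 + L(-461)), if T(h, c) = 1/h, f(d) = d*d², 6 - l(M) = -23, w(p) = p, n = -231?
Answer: 533910583107/29 ≈ 1.8411e+10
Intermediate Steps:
L(k) = -234 (L(k) = -3 - 231 = -234)
l(M) = 29 (l(M) = 6 - 1*(-23) = 6 + 23 = 29)
f(d) = d³
(T(l(9), f(w(-1))) - 114518)*(-160533 + L(-461)) = (1/29 - 114518)*(-160533 - 234) = (1/29 - 114518)*(-160767) = -3321021/29*(-160767) = 533910583107/29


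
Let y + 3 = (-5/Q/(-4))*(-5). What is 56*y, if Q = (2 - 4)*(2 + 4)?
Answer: -833/6 ≈ -138.83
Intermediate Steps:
Q = -12 (Q = -2*6 = -12)
y = -119/48 (y = -3 + (-5/(-12)/(-4))*(-5) = -3 + (-5*(-1/12)*(-1/4))*(-5) = -3 + ((5/12)*(-1/4))*(-5) = -3 - 5/48*(-5) = -3 + 25/48 = -119/48 ≈ -2.4792)
56*y = 56*(-119/48) = -833/6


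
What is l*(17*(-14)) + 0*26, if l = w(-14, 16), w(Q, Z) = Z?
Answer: -3808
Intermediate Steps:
l = 16
l*(17*(-14)) + 0*26 = 16*(17*(-14)) + 0*26 = 16*(-238) + 0 = -3808 + 0 = -3808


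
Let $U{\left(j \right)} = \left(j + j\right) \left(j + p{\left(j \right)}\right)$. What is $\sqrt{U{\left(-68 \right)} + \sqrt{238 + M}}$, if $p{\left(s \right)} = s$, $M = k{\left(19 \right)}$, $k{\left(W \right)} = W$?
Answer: $\sqrt{18496 + \sqrt{257}} \approx 136.06$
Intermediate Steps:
$M = 19$
$U{\left(j \right)} = 4 j^{2}$ ($U{\left(j \right)} = \left(j + j\right) \left(j + j\right) = 2 j 2 j = 4 j^{2}$)
$\sqrt{U{\left(-68 \right)} + \sqrt{238 + M}} = \sqrt{4 \left(-68\right)^{2} + \sqrt{238 + 19}} = \sqrt{4 \cdot 4624 + \sqrt{257}} = \sqrt{18496 + \sqrt{257}}$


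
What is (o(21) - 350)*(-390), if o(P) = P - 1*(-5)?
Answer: 126360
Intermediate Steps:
o(P) = 5 + P (o(P) = P + 5 = 5 + P)
(o(21) - 350)*(-390) = ((5 + 21) - 350)*(-390) = (26 - 350)*(-390) = -324*(-390) = 126360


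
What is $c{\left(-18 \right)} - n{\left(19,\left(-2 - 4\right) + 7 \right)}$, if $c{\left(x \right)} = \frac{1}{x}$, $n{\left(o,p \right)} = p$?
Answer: $- \frac{19}{18} \approx -1.0556$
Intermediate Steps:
$c{\left(-18 \right)} - n{\left(19,\left(-2 - 4\right) + 7 \right)} = \frac{1}{-18} - \left(\left(-2 - 4\right) + 7\right) = - \frac{1}{18} - \left(-6 + 7\right) = - \frac{1}{18} - 1 = - \frac{19}{18}$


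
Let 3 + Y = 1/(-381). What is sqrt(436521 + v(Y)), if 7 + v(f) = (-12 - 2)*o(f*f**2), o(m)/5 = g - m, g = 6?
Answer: sqrt(9149318719299294)/145161 ≈ 658.94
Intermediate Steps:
Y = -1144/381 (Y = -3 + 1/(-381) = -3 - 1/381 = -1144/381 ≈ -3.0026)
o(m) = 30 - 5*m (o(m) = 5*(6 - m) = 30 - 5*m)
v(f) = -427 + 70*f**3 (v(f) = -7 + (-12 - 2)*(30 - 5*f*f**2) = -7 - 14*(30 - 5*f**3) = -7 + (-420 + 70*f**3) = -427 + 70*f**3)
sqrt(436521 + v(Y)) = sqrt(436521 + (-427 + 70*(-1144/381)**3)) = sqrt(436521 + (-427 + 70*(-1497193984/55306341))) = sqrt(436521 + (-427 - 104803578880/55306341)) = sqrt(436521 - 128419386487/55306341) = sqrt(24013959893174/55306341) = sqrt(9149318719299294)/145161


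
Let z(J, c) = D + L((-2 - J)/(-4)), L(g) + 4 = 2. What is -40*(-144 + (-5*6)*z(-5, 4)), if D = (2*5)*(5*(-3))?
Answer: -176640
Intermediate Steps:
L(g) = -2 (L(g) = -4 + 2 = -2)
D = -150 (D = 10*(-15) = -150)
z(J, c) = -152 (z(J, c) = -150 - 2 = -152)
-40*(-144 + (-5*6)*z(-5, 4)) = -40*(-144 - 5*6*(-152)) = -40*(-144 - 30*(-152)) = -40*(-144 + 4560) = -40*4416 = -176640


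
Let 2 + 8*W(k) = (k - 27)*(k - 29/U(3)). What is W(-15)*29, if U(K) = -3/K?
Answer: -8555/4 ≈ -2138.8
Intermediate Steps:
W(k) = -¼ + (-27 + k)*(29 + k)/8 (W(k) = -¼ + ((k - 27)*(k - 29*(-1/1)))/8 = -¼ + ((-27 + k)*(k - 29/((-3*⅓))))/8 = -¼ + ((-27 + k)*(k - 29/(-1)))/8 = -¼ + ((-27 + k)*(k - 29*(-1)))/8 = -¼ + ((-27 + k)*(k + 29))/8 = -¼ + ((-27 + k)*(29 + k))/8 = -¼ + (-27 + k)*(29 + k)/8)
W(-15)*29 = (-785/8 + (¼)*(-15) + (⅛)*(-15)²)*29 = (-785/8 - 15/4 + (⅛)*225)*29 = (-785/8 - 15/4 + 225/8)*29 = -295/4*29 = -8555/4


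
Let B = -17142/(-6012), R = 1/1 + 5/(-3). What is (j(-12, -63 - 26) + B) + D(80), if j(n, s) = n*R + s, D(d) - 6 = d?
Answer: 7867/1002 ≈ 7.8513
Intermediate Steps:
D(d) = 6 + d
R = -⅔ (R = 1*1 + 5*(-⅓) = 1 - 5/3 = -⅔ ≈ -0.66667)
B = 2857/1002 (B = -17142*(-1/6012) = 2857/1002 ≈ 2.8513)
j(n, s) = s - 2*n/3 (j(n, s) = n*(-⅔) + s = -2*n/3 + s = s - 2*n/3)
(j(-12, -63 - 26) + B) + D(80) = (((-63 - 26) - ⅔*(-12)) + 2857/1002) + (6 + 80) = ((-89 + 8) + 2857/1002) + 86 = (-81 + 2857/1002) + 86 = -78305/1002 + 86 = 7867/1002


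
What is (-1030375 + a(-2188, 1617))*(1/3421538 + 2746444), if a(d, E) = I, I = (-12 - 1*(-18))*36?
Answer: -9680468519138418807/3421538 ≈ -2.8293e+12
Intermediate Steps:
I = 216 (I = (-12 + 18)*36 = 6*36 = 216)
a(d, E) = 216
(-1030375 + a(-2188, 1617))*(1/3421538 + 2746444) = (-1030375 + 216)*(1/3421538 + 2746444) = -1030159*(1/3421538 + 2746444) = -1030159*9397062510873/3421538 = -9680468519138418807/3421538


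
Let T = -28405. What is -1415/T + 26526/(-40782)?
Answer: -23192150/38613757 ≈ -0.60062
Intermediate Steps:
-1415/T + 26526/(-40782) = -1415/(-28405) + 26526/(-40782) = -1415*(-1/28405) + 26526*(-1/40782) = 283/5681 - 4421/6797 = -23192150/38613757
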